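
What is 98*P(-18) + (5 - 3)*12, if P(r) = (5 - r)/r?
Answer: -911/9 ≈ -101.22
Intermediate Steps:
P(r) = (5 - r)/r
98*P(-18) + (5 - 3)*12 = 98*((5 - 1*(-18))/(-18)) + (5 - 3)*12 = 98*(-(5 + 18)/18) + 2*12 = 98*(-1/18*23) + 24 = 98*(-23/18) + 24 = -1127/9 + 24 = -911/9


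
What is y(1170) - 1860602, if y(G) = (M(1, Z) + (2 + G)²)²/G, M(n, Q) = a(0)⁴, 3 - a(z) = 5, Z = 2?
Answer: 188460005566/117 ≈ 1.6108e+9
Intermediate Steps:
a(z) = -2 (a(z) = 3 - 1*5 = 3 - 5 = -2)
M(n, Q) = 16 (M(n, Q) = (-2)⁴ = 16)
y(G) = (16 + (2 + G)²)²/G
y(1170) - 1860602 = (16 + (2 + 1170)²)²/1170 - 1860602 = (16 + 1172²)²/1170 - 1860602 = (16 + 1373584)²/1170 - 1860602 = (1/1170)*1373600² - 1860602 = (1/1170)*1886776960000 - 1860602 = 188677696000/117 - 1860602 = 188460005566/117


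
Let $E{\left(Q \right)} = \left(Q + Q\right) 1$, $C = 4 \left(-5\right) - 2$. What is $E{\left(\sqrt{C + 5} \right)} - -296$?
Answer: $296 + 2 i \sqrt{17} \approx 296.0 + 8.2462 i$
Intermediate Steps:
$C = -22$ ($C = -20 - 2 = -22$)
$E{\left(Q \right)} = 2 Q$ ($E{\left(Q \right)} = 2 Q 1 = 2 Q$)
$E{\left(\sqrt{C + 5} \right)} - -296 = 2 \sqrt{-22 + 5} - -296 = 2 \sqrt{-17} + 296 = 2 i \sqrt{17} + 296 = 296 + 2 i \sqrt{17}$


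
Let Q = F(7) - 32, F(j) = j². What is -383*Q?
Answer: -6511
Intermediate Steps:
Q = 17 (Q = 7² - 32 = 49 - 32 = 17)
-383*Q = -383*17 = -6511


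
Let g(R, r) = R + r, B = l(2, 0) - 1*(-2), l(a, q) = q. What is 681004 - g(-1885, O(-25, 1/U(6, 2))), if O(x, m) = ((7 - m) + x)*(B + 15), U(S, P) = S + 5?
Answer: 7515162/11 ≈ 6.8320e+5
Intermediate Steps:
U(S, P) = 5 + S
B = 2 (B = 0 - 1*(-2) = 0 + 2 = 2)
O(x, m) = 119 - 17*m + 17*x (O(x, m) = ((7 - m) + x)*(2 + 15) = (7 + x - m)*17 = 119 - 17*m + 17*x)
681004 - g(-1885, O(-25, 1/U(6, 2))) = 681004 - (-1885 + (119 - 17/(5 + 6) + 17*(-25))) = 681004 - (-1885 + (119 - 17/11 - 425)) = 681004 - (-1885 - 3383/11) = 681004 - 1*(-24118/11) = 681004 + 24118/11 = 7515162/11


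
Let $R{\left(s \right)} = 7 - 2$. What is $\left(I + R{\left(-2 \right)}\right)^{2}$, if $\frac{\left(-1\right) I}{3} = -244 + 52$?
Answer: $337561$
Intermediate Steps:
$R{\left(s \right)} = 5$ ($R{\left(s \right)} = 7 - 2 = 5$)
$I = 576$ ($I = - 3 \left(-244 + 52\right) = \left(-3\right) \left(-192\right) = 576$)
$\left(I + R{\left(-2 \right)}\right)^{2} = \left(576 + 5\right)^{2} = 581^{2} = 337561$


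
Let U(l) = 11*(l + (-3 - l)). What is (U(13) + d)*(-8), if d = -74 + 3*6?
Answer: 712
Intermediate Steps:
U(l) = -33 (U(l) = 11*(-3) = -33)
d = -56 (d = -74 + 18 = -56)
(U(13) + d)*(-8) = (-33 - 56)*(-8) = -89*(-8) = 712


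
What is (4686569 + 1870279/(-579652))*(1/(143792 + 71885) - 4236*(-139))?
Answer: 344982163012519361446081/125017604404 ≈ 2.7595e+12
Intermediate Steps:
(4686569 + 1870279/(-579652))*(1/(143792 + 71885) - 4236*(-139)) = (4686569 + 1870279*(-1/579652))*(1/215677 + 588804) = (4686569 - 1870279/579652)*(1/215677 + 588804) = (2716577223709/579652)*(126991480309/215677) = 344982163012519361446081/125017604404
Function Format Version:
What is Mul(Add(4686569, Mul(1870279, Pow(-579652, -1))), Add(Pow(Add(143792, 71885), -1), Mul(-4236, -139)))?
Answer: Rational(344982163012519361446081, 125017604404) ≈ 2.7595e+12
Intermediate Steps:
Mul(Add(4686569, Mul(1870279, Pow(-579652, -1))), Add(Pow(Add(143792, 71885), -1), Mul(-4236, -139))) = Mul(Add(4686569, Mul(1870279, Rational(-1, 579652))), Add(Pow(215677, -1), 588804)) = Mul(Add(4686569, Rational(-1870279, 579652)), Add(Rational(1, 215677), 588804)) = Mul(Rational(2716577223709, 579652), Rational(126991480309, 215677)) = Rational(344982163012519361446081, 125017604404)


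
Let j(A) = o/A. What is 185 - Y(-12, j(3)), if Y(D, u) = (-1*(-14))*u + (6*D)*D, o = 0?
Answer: -679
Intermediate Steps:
j(A) = 0 (j(A) = 0/A = 0)
Y(D, u) = 6*D² + 14*u (Y(D, u) = 14*u + 6*D² = 6*D² + 14*u)
185 - Y(-12, j(3)) = 185 - (6*(-12)² + 14*0) = 185 - (6*144 + 0) = 185 - (864 + 0) = 185 - 1*864 = 185 - 864 = -679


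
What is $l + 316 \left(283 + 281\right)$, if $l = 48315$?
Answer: $226539$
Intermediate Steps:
$l + 316 \left(283 + 281\right) = 48315 + 316 \left(283 + 281\right) = 48315 + 316 \cdot 564 = 48315 + 178224 = 226539$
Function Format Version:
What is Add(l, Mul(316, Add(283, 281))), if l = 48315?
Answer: 226539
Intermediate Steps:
Add(l, Mul(316, Add(283, 281))) = Add(48315, Mul(316, Add(283, 281))) = Add(48315, Mul(316, 564)) = Add(48315, 178224) = 226539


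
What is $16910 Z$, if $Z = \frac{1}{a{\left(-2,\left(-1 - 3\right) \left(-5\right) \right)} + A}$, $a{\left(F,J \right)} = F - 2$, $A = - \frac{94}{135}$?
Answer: $- \frac{1141425}{317} \approx -3600.7$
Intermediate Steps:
$A = - \frac{94}{135}$ ($A = \left(-94\right) \frac{1}{135} = - \frac{94}{135} \approx -0.6963$)
$a{\left(F,J \right)} = -2 + F$
$Z = - \frac{135}{634}$ ($Z = \frac{1}{\left(-2 - 2\right) - \frac{94}{135}} = \frac{1}{-4 - \frac{94}{135}} = \frac{1}{- \frac{634}{135}} = - \frac{135}{634} \approx -0.21293$)
$16910 Z = 16910 \left(- \frac{135}{634}\right) = - \frac{1141425}{317}$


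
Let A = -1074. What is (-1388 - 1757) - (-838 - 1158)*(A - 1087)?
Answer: -4316501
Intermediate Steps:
(-1388 - 1757) - (-838 - 1158)*(A - 1087) = (-1388 - 1757) - (-838 - 1158)*(-1074 - 1087) = -3145 - (-1996)*(-2161) = -3145 - 1*4313356 = -3145 - 4313356 = -4316501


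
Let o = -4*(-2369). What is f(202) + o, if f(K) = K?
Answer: 9678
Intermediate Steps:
o = 9476
f(202) + o = 202 + 9476 = 9678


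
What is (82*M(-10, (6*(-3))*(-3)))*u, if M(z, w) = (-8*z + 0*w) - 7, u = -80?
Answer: -478880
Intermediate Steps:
M(z, w) = -7 - 8*z (M(z, w) = (-8*z + 0) - 7 = -8*z - 7 = -7 - 8*z)
(82*M(-10, (6*(-3))*(-3)))*u = (82*(-7 - 8*(-10)))*(-80) = (82*(-7 + 80))*(-80) = (82*73)*(-80) = 5986*(-80) = -478880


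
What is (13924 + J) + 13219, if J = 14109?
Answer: 41252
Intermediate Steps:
(13924 + J) + 13219 = (13924 + 14109) + 13219 = 28033 + 13219 = 41252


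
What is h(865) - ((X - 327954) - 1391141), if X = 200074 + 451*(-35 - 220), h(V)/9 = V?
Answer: 1641811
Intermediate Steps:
h(V) = 9*V
X = 85069 (X = 200074 + 451*(-255) = 200074 - 115005 = 85069)
h(865) - ((X - 327954) - 1391141) = 9*865 - ((85069 - 327954) - 1391141) = 7785 - (-242885 - 1391141) = 7785 - 1*(-1634026) = 7785 + 1634026 = 1641811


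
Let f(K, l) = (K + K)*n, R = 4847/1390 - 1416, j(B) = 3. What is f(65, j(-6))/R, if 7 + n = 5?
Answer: 361400/1963393 ≈ 0.18407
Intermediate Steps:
R = -1963393/1390 (R = 4847*(1/1390) - 1416 = 4847/1390 - 1416 = -1963393/1390 ≈ -1412.5)
n = -2 (n = -7 + 5 = -2)
f(K, l) = -4*K (f(K, l) = (K + K)*(-2) = (2*K)*(-2) = -4*K)
f(65, j(-6))/R = (-4*65)/(-1963393/1390) = -260*(-1390/1963393) = 361400/1963393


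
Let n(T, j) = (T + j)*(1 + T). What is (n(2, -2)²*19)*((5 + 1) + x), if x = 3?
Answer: 0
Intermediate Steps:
n(T, j) = (1 + T)*(T + j)
(n(2, -2)²*19)*((5 + 1) + x) = ((2 - 2 + 2² + 2*(-2))²*19)*((5 + 1) + 3) = ((2 - 2 + 4 - 4)²*19)*(6 + 3) = (0²*19)*9 = (0*19)*9 = 0*9 = 0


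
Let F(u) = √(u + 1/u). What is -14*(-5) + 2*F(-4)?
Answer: 70 + I*√17 ≈ 70.0 + 4.1231*I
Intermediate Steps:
F(u) = √(u + 1/u)
-14*(-5) + 2*F(-4) = -14*(-5) + 2*√(-4 + 1/(-4)) = -7*(-10) + 2*√(-4 - ¼) = 70 + 2*√(-17/4) = 70 + 2*(I*√17/2) = 70 + I*√17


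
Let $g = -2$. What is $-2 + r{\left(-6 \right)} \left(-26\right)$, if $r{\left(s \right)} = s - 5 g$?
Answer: $-106$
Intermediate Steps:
$r{\left(s \right)} = 10 + s$ ($r{\left(s \right)} = s - -10 = s + 10 = 10 + s$)
$-2 + r{\left(-6 \right)} \left(-26\right) = -2 + \left(10 - 6\right) \left(-26\right) = -2 + 4 \left(-26\right) = -2 - 104 = -106$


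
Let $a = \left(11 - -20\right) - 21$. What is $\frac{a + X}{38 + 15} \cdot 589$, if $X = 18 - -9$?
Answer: $\frac{21793}{53} \approx 411.19$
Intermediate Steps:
$X = 27$ ($X = 18 + 9 = 27$)
$a = 10$ ($a = \left(11 + 20\right) - 21 = 31 - 21 = 10$)
$\frac{a + X}{38 + 15} \cdot 589 = \frac{10 + 27}{38 + 15} \cdot 589 = \frac{37}{53} \cdot 589 = \frac{21793}{53}$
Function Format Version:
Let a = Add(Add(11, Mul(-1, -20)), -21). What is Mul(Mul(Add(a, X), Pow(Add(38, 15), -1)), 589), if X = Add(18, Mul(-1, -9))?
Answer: Rational(21793, 53) ≈ 411.19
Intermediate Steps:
X = 27 (X = Add(18, 9) = 27)
a = 10 (a = Add(Add(11, 20), -21) = Add(31, -21) = 10)
Mul(Mul(Add(a, X), Pow(Add(38, 15), -1)), 589) = Mul(Mul(Add(10, 27), Pow(Add(38, 15), -1)), 589) = Mul(Mul(37, Pow(53, -1)), 589) = Mul(Mul(37, Rational(1, 53)), 589) = Mul(Rational(37, 53), 589) = Rational(21793, 53)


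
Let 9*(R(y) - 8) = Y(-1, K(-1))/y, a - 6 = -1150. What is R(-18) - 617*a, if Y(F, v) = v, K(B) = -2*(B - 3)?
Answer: 57174332/81 ≈ 7.0586e+5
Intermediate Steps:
a = -1144 (a = 6 - 1150 = -1144)
K(B) = 6 - 2*B (K(B) = -2*(-3 + B) = 6 - 2*B)
R(y) = 8 + 8/(9*y) (R(y) = 8 + ((6 - 2*(-1))/y)/9 = 8 + ((6 + 2)/y)/9 = 8 + (8/y)/9 = 8 + 8/(9*y))
R(-18) - 617*a = (8 + (8/9)/(-18)) - 617*(-1144) = (8 + (8/9)*(-1/18)) + 705848 = (8 - 4/81) + 705848 = 644/81 + 705848 = 57174332/81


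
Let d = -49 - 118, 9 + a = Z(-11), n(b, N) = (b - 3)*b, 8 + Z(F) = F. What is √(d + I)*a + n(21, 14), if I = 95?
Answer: 378 - 168*I*√2 ≈ 378.0 - 237.59*I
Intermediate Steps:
Z(F) = -8 + F
n(b, N) = b*(-3 + b) (n(b, N) = (-3 + b)*b = b*(-3 + b))
a = -28 (a = -9 + (-8 - 11) = -9 - 19 = -28)
d = -167
√(d + I)*a + n(21, 14) = √(-167 + 95)*(-28) + 21*(-3 + 21) = √(-72)*(-28) + 21*18 = (6*I*√2)*(-28) + 378 = -168*I*√2 + 378 = 378 - 168*I*√2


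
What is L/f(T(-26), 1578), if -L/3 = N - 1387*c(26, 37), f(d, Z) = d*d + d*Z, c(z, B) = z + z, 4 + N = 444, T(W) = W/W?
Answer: 215052/1579 ≈ 136.20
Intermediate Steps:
T(W) = 1
N = 440 (N = -4 + 444 = 440)
c(z, B) = 2*z
f(d, Z) = d² + Z*d
L = 215052 (L = -3*(440 - 2774*26) = -3*(440 - 1387*52) = -3*(440 - 72124) = -3*(-71684) = 215052)
L/f(T(-26), 1578) = 215052/((1*(1578 + 1))) = 215052/((1*1579)) = 215052/1579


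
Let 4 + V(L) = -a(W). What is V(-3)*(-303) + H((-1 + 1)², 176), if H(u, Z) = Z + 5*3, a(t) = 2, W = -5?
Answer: 2009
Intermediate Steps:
H(u, Z) = 15 + Z (H(u, Z) = Z + 15 = 15 + Z)
V(L) = -6 (V(L) = -4 - 1*2 = -4 - 2 = -6)
V(-3)*(-303) + H((-1 + 1)², 176) = -6*(-303) + (15 + 176) = 1818 + 191 = 2009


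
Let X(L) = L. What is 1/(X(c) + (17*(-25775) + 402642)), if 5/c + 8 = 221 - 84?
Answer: -129/4583752 ≈ -2.8143e-5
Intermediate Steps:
c = 5/129 (c = 5/(-8 + (221 - 84)) = 5/(-8 + 137) = 5/129 ≈ 0.038760)
1/(X(c) + (17*(-25775) + 402642)) = 1/(5/129 + (17*(-25775) + 402642)) = 1/(5/129 + (-438175 + 402642)) = 1/(5/129 - 35533) = 1/(-4583752/129) = -129/4583752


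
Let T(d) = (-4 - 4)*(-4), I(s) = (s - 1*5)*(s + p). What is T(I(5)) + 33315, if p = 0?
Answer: 33347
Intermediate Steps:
I(s) = s*(-5 + s) (I(s) = (s - 1*5)*(s + 0) = (s - 5)*s = (-5 + s)*s = s*(-5 + s))
T(d) = 32 (T(d) = -8*(-4) = 32)
T(I(5)) + 33315 = 32 + 33315 = 33347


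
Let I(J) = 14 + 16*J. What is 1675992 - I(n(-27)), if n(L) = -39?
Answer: 1676602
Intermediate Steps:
1675992 - I(n(-27)) = 1675992 - (14 + 16*(-39)) = 1675992 - (14 - 624) = 1675992 - 1*(-610) = 1675992 + 610 = 1676602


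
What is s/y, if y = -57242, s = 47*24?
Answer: -564/28621 ≈ -0.019706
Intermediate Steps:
s = 1128
s/y = 1128/(-57242) = 1128*(-1/57242) = -564/28621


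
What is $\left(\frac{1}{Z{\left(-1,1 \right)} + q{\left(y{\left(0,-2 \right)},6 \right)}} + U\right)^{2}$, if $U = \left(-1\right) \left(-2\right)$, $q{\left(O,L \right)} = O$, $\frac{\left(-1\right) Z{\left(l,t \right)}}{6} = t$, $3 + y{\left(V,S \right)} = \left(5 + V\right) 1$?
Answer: $\frac{49}{16} \approx 3.0625$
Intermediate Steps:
$y{\left(V,S \right)} = 2 + V$ ($y{\left(V,S \right)} = -3 + \left(5 + V\right) 1 = -3 + \left(5 + V\right) = 2 + V$)
$Z{\left(l,t \right)} = - 6 t$
$U = 2$
$\left(\frac{1}{Z{\left(-1,1 \right)} + q{\left(y{\left(0,-2 \right)},6 \right)}} + U\right)^{2} = \left(\frac{1}{\left(-6\right) 1 + \left(2 + 0\right)} + 2\right)^{2} = \left(\frac{1}{-6 + 2} + 2\right)^{2} = \left(\frac{1}{-4} + 2\right)^{2} = \left(- \frac{1}{4} + 2\right)^{2} = \left(\frac{7}{4}\right)^{2} = \frac{49}{16}$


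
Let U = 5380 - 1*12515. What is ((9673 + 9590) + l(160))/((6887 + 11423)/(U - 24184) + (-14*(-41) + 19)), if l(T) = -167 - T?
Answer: 197685528/6184619 ≈ 31.964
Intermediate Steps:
U = -7135 (U = 5380 - 12515 = -7135)
((9673 + 9590) + l(160))/((6887 + 11423)/(U - 24184) + (-14*(-41) + 19)) = ((9673 + 9590) + (-167 - 1*160))/((6887 + 11423)/(-7135 - 24184) + (-14*(-41) + 19)) = (19263 + (-167 - 160))/(18310/(-31319) + (574 + 19)) = (19263 - 327)/(18310*(-1/31319) + 593) = 18936/(-18310/31319 + 593) = 18936/(18553857/31319) = 18936*(31319/18553857) = 197685528/6184619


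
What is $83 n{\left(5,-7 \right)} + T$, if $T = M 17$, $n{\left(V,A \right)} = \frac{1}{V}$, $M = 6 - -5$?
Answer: $\frac{1018}{5} \approx 203.6$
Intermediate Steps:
$M = 11$ ($M = 6 + 5 = 11$)
$T = 187$ ($T = 11 \cdot 17 = 187$)
$83 n{\left(5,-7 \right)} + T = \frac{83}{5} + 187 = \frac{1018}{5}$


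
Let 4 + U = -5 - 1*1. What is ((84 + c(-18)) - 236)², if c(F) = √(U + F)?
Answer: 23076 - 608*I*√7 ≈ 23076.0 - 1608.6*I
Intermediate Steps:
U = -10 (U = -4 + (-5 - 1*1) = -4 + (-5 - 1) = -4 - 6 = -10)
c(F) = √(-10 + F)
((84 + c(-18)) - 236)² = ((84 + √(-10 - 18)) - 236)² = ((84 + √(-28)) - 236)² = ((84 + 2*I*√7) - 236)² = (-152 + 2*I*√7)²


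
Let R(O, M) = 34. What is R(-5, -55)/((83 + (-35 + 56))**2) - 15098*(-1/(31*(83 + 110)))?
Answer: 81751695/32356064 ≈ 2.5266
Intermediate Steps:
R(-5, -55)/((83 + (-35 + 56))**2) - 15098*(-1/(31*(83 + 110))) = 34/((83 + (-35 + 56))**2) - 15098*(-1/(31*(83 + 110))) = 34/((83 + 21)**2) - 15098/(193*(-31)) = 34/(104**2) - 15098/(-5983) = 34/10816 - 15098*(-1/5983) = 34*(1/10816) + 15098/5983 = 17/5408 + 15098/5983 = 81751695/32356064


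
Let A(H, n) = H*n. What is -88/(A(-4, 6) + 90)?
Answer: -4/3 ≈ -1.3333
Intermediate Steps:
-88/(A(-4, 6) + 90) = -88/(-4*6 + 90) = -88/(-24 + 90) = -88/66 = (1/66)*(-88) = -4/3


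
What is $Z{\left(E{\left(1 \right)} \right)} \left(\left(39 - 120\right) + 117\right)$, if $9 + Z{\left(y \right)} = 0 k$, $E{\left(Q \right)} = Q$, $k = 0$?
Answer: $-324$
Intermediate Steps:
$Z{\left(y \right)} = -9$ ($Z{\left(y \right)} = -9 + 0 \cdot 0 = -9 + 0 = -9$)
$Z{\left(E{\left(1 \right)} \right)} \left(\left(39 - 120\right) + 117\right) = - 9 \left(\left(39 - 120\right) + 117\right) = - 9 \left(-81 + 117\right) = \left(-9\right) 36 = -324$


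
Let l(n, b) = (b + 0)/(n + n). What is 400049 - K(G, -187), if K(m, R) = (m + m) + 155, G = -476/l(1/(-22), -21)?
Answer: 13196638/33 ≈ 3.9990e+5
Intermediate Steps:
l(n, b) = b/(2*n) (l(n, b) = b/((2*n)) = b*(1/(2*n)) = b/(2*n))
G = -68/33 (G = -476/((½)*(-21)/1/(-22)) = -476/((½)*(-21)/(-1/22)) = -476/((½)*(-21)*(-22)) = -476/231 = -476*1/231 = -68/33 ≈ -2.0606)
K(m, R) = 155 + 2*m (K(m, R) = 2*m + 155 = 155 + 2*m)
400049 - K(G, -187) = 400049 - (155 + 2*(-68/33)) = 400049 - (155 - 136/33) = 400049 - 1*4979/33 = 400049 - 4979/33 = 13196638/33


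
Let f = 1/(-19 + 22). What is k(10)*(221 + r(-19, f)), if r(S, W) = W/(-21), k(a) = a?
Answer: 139220/63 ≈ 2209.8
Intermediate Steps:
f = ⅓ (f = 1/3 = ⅓ ≈ 0.33333)
r(S, W) = -W/21 (r(S, W) = W*(-1/21) = -W/21)
k(10)*(221 + r(-19, f)) = 10*(221 - 1/21*⅓) = 10*(221 - 1/63) = 10*(13922/63) = 139220/63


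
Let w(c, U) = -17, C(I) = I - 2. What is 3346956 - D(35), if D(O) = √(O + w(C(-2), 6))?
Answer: 3346956 - 3*√2 ≈ 3.3470e+6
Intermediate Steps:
C(I) = -2 + I
D(O) = √(-17 + O) (D(O) = √(O - 17) = √(-17 + O))
3346956 - D(35) = 3346956 - √(-17 + 35) = 3346956 - √18 = 3346956 - 3*√2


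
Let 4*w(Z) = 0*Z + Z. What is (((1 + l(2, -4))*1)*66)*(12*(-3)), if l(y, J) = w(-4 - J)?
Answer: -2376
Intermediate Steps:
w(Z) = Z/4 (w(Z) = (0*Z + Z)/4 = (0 + Z)/4 = Z/4)
l(y, J) = -1 - J/4 (l(y, J) = (-4 - J)/4 = -1 - J/4)
(((1 + l(2, -4))*1)*66)*(12*(-3)) = (((1 + (-1 - 1/4*(-4)))*1)*66)*(12*(-3)) = (((1 + (-1 + 1))*1)*66)*(-36) = (((1 + 0)*1)*66)*(-36) = ((1*1)*66)*(-36) = (1*66)*(-36) = 66*(-36) = -2376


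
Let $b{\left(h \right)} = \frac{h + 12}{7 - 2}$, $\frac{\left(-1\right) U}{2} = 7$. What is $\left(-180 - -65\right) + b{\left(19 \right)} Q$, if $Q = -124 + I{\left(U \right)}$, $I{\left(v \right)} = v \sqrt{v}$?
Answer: $- \frac{4419}{5} - \frac{434 i \sqrt{14}}{5} \approx -883.8 - 324.78 i$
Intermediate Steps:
$U = -14$ ($U = \left(-2\right) 7 = -14$)
$I{\left(v \right)} = v^{\frac{3}{2}}$
$b{\left(h \right)} = \frac{12}{5} + \frac{h}{5}$ ($b{\left(h \right)} = \frac{12 + h}{5} = \left(12 + h\right) \frac{1}{5} = \frac{12}{5} + \frac{h}{5}$)
$Q = -124 - 14 i \sqrt{14}$ ($Q = -124 + \left(-14\right)^{\frac{3}{2}} = -124 - 14 i \sqrt{14} \approx -124.0 - 52.383 i$)
$\left(-180 - -65\right) + b{\left(19 \right)} Q = \left(-180 - -65\right) + \left(\frac{12}{5} + \frac{1}{5} \cdot 19\right) \left(-124 - 14 i \sqrt{14}\right) = \left(-180 + 65\right) + \left(\frac{12}{5} + \frac{19}{5}\right) \left(-124 - 14 i \sqrt{14}\right) = -115 + \frac{31 \left(-124 - 14 i \sqrt{14}\right)}{5} = -115 - \left(\frac{3844}{5} + \frac{434 i \sqrt{14}}{5}\right) = - \frac{4419}{5} - \frac{434 i \sqrt{14}}{5}$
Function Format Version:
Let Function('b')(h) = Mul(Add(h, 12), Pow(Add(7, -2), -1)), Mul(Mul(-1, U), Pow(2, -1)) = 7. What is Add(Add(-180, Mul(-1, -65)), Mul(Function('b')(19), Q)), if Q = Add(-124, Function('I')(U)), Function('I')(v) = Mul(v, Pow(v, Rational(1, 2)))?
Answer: Add(Rational(-4419, 5), Mul(Rational(-434, 5), I, Pow(14, Rational(1, 2)))) ≈ Add(-883.80, Mul(-324.78, I))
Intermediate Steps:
U = -14 (U = Mul(-2, 7) = -14)
Function('I')(v) = Pow(v, Rational(3, 2))
Function('b')(h) = Add(Rational(12, 5), Mul(Rational(1, 5), h)) (Function('b')(h) = Mul(Add(12, h), Pow(5, -1)) = Mul(Add(12, h), Rational(1, 5)) = Add(Rational(12, 5), Mul(Rational(1, 5), h)))
Q = Add(-124, Mul(-14, I, Pow(14, Rational(1, 2)))) (Q = Add(-124, Pow(-14, Rational(3, 2))) = Add(-124, Mul(-14, I, Pow(14, Rational(1, 2)))) ≈ Add(-124.00, Mul(-52.383, I)))
Add(Add(-180, Mul(-1, -65)), Mul(Function('b')(19), Q)) = Add(Add(-180, Mul(-1, -65)), Mul(Add(Rational(12, 5), Mul(Rational(1, 5), 19)), Add(-124, Mul(-14, I, Pow(14, Rational(1, 2)))))) = Add(Add(-180, 65), Mul(Add(Rational(12, 5), Rational(19, 5)), Add(-124, Mul(-14, I, Pow(14, Rational(1, 2)))))) = Add(-115, Mul(Rational(31, 5), Add(-124, Mul(-14, I, Pow(14, Rational(1, 2)))))) = Add(-115, Add(Rational(-3844, 5), Mul(Rational(-434, 5), I, Pow(14, Rational(1, 2))))) = Add(Rational(-4419, 5), Mul(Rational(-434, 5), I, Pow(14, Rational(1, 2))))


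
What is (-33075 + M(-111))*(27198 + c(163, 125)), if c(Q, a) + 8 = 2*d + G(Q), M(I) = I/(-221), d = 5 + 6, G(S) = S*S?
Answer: -30239252568/17 ≈ -1.7788e+9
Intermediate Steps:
G(S) = S²
d = 11
M(I) = -I/221 (M(I) = I*(-1/221) = -I/221)
c(Q, a) = 14 + Q² (c(Q, a) = -8 + (2*11 + Q²) = -8 + (22 + Q²) = 14 + Q²)
(-33075 + M(-111))*(27198 + c(163, 125)) = (-33075 - 1/221*(-111))*(27198 + (14 + 163²)) = (-33075 + 111/221)*(27198 + (14 + 26569)) = -7309464*(27198 + 26583)/221 = -7309464/221*53781 = -30239252568/17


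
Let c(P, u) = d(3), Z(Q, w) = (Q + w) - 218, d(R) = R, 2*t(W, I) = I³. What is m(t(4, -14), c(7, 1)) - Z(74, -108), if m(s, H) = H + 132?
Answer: 387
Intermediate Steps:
t(W, I) = I³/2
Z(Q, w) = -218 + Q + w
c(P, u) = 3
m(s, H) = 132 + H
m(t(4, -14), c(7, 1)) - Z(74, -108) = (132 + 3) - (-218 + 74 - 108) = 135 - 1*(-252) = 135 + 252 = 387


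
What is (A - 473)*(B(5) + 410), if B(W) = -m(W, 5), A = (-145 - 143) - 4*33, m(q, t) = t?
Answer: -361665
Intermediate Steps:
A = -420 (A = -288 - 132 = -420)
B(W) = -5 (B(W) = -1*5 = -5)
(A - 473)*(B(5) + 410) = (-420 - 473)*(-5 + 410) = -893*405 = -361665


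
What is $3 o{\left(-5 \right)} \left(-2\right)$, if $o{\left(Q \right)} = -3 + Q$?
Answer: $48$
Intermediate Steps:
$3 o{\left(-5 \right)} \left(-2\right) = 3 \left(-3 - 5\right) \left(-2\right) = 3 \left(-8\right) \left(-2\right) = \left(-24\right) \left(-2\right) = 48$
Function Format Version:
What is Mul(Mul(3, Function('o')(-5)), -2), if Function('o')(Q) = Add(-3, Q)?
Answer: 48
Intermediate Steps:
Mul(Mul(3, Function('o')(-5)), -2) = Mul(Mul(3, Add(-3, -5)), -2) = Mul(Mul(3, -8), -2) = Mul(-24, -2) = 48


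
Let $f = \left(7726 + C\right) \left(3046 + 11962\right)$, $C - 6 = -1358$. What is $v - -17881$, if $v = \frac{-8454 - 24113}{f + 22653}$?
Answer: $\frac{1710919223678}{95683645} \approx 17881.0$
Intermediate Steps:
$C = -1352$ ($C = 6 - 1358 = -1352$)
$f = 95660992$ ($f = \left(7726 - 1352\right) \left(3046 + 11962\right) = 6374 \cdot 15008 = 95660992$)
$v = - \frac{32567}{95683645}$ ($v = \frac{-8454 - 24113}{95660992 + 22653} = - \frac{32567}{95683645} \approx -0.00034036$)
$v - -17881 = - \frac{32567}{95683645} - -17881 = - \frac{32567}{95683645} + 17881 = \frac{1710919223678}{95683645}$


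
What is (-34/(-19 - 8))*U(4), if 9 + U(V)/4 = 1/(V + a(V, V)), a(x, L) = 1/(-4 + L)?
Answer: nan ≈ nan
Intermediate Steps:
U(V) = -36 + 4/(V + 1/(-4 + V))
(-34/(-19 - 8))*U(4) = (-34/(-19 - 8))*(4*(-13 - 9*4² + 37*4)/(1 + 4² - 4*4)) = (-34/(-27))*(4*(-13 - 9*16 + 148)/(1 + 16 - 16)) = (-1/27*(-34))*(4*(-13 - 144 + 148)/1) = 34*(4*1*(-9))/27 = (34/27)*(-36) = -136/3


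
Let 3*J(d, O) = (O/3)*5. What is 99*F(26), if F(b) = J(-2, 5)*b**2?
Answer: 185900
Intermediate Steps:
J(d, O) = 5*O/9 (J(d, O) = ((O/3)*5)/3 = (5*O/3)/3 = 5*O/9)
F(b) = 25*b**2/9 (F(b) = ((5/9)*5)*b**2 = 25*b**2/9)
99*F(26) = 99*((25/9)*26**2) = 99*((25/9)*676) = 99*(16900/9) = 185900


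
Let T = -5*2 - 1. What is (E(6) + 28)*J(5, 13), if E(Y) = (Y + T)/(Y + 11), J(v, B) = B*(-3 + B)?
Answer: 61230/17 ≈ 3601.8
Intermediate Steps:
T = -11 (T = -10 - 1 = -11)
E(Y) = (-11 + Y)/(11 + Y) (E(Y) = (Y - 11)/(Y + 11) = (-11 + Y)/(11 + Y))
(E(6) + 28)*J(5, 13) = ((-11 + 6)/(11 + 6) + 28)*(13*(-3 + 13)) = (-5/17 + 28)*(13*10) = ((1/17)*(-5) + 28)*130 = (-5/17 + 28)*130 = (471/17)*130 = 61230/17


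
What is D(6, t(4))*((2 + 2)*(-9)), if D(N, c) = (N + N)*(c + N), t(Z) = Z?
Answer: -4320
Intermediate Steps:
D(N, c) = 2*N*(N + c) (D(N, c) = (2*N)*(N + c) = 2*N*(N + c))
D(6, t(4))*((2 + 2)*(-9)) = (2*6*(6 + 4))*((2 + 2)*(-9)) = (2*6*10)*(4*(-9)) = 120*(-36) = -4320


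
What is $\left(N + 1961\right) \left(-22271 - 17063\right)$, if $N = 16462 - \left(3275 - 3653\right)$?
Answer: $-739518534$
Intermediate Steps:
$N = 16840$ ($N = 16462 - \left(3275 - 3653\right) = 16462 - -378 = 16462 + 378 = 16840$)
$\left(N + 1961\right) \left(-22271 - 17063\right) = \left(16840 + 1961\right) \left(-22271 - 17063\right) = 18801 \left(-39334\right) = -739518534$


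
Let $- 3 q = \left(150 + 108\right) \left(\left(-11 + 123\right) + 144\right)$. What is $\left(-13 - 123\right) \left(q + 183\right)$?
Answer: $2969288$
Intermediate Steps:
$q = -22016$ ($q = - \frac{\left(150 + 108\right) \left(\left(-11 + 123\right) + 144\right)}{3} = - \frac{258 \left(112 + 144\right)}{3} = - \frac{258 \cdot 256}{3} = \left(- \frac{1}{3}\right) 66048 = -22016$)
$\left(-13 - 123\right) \left(q + 183\right) = \left(-13 - 123\right) \left(-22016 + 183\right) = \left(-13 - 123\right) \left(-21833\right) = \left(-136\right) \left(-21833\right) = 2969288$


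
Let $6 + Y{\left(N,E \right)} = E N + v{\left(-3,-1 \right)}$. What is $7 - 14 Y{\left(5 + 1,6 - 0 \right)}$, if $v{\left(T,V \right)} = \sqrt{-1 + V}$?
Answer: $-413 - 14 i \sqrt{2} \approx -413.0 - 19.799 i$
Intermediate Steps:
$Y{\left(N,E \right)} = -6 + i \sqrt{2} + E N$ ($Y{\left(N,E \right)} = -6 + \left(E N + \sqrt{-1 - 1}\right) = -6 + \left(E N + \sqrt{-2}\right) = -6 + \left(E N + i \sqrt{2}\right) = -6 + \left(i \sqrt{2} + E N\right) = -6 + i \sqrt{2} + E N$)
$7 - 14 Y{\left(5 + 1,6 - 0 \right)} = 7 - 14 \left(-6 + i \sqrt{2} + \left(6 - 0\right) \left(5 + 1\right)\right) = 7 - 14 \left(-6 + i \sqrt{2} + \left(6 + 0\right) 6\right) = 7 - 14 \left(-6 + i \sqrt{2} + 6 \cdot 6\right) = 7 - 14 \left(-6 + i \sqrt{2} + 36\right) = 7 - 14 \left(30 + i \sqrt{2}\right) = 7 - \left(420 + 14 i \sqrt{2}\right) = -413 - 14 i \sqrt{2}$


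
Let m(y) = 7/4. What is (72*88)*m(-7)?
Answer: 11088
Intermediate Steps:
m(y) = 7/4 (m(y) = 7*(¼) = 7/4)
(72*88)*m(-7) = (72*88)*(7/4) = 6336*(7/4) = 11088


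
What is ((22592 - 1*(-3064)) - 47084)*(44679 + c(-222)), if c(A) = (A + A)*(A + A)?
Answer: -5181611820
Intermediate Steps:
c(A) = 4*A² (c(A) = (2*A)*(2*A) = 4*A²)
((22592 - 1*(-3064)) - 47084)*(44679 + c(-222)) = ((22592 - 1*(-3064)) - 47084)*(44679 + 4*(-222)²) = ((22592 + 3064) - 47084)*(44679 + 4*49284) = (25656 - 47084)*(44679 + 197136) = -21428*241815 = -5181611820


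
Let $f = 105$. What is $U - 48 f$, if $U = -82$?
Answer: $-5122$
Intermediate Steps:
$U - 48 f = -82 - 5040 = -5122$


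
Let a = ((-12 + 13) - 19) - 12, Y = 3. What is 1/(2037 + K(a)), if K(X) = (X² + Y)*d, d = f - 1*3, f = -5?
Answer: -1/5187 ≈ -0.00019279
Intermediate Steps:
a = -30 (a = (1 - 19) - 12 = -18 - 12 = -30)
d = -8 (d = -5 - 1*3 = -5 - 3 = -8)
K(X) = -24 - 8*X² (K(X) = (X² + 3)*(-8) = (3 + X²)*(-8) = -24 - 8*X²)
1/(2037 + K(a)) = 1/(2037 + (-24 - 8*(-30)²)) = 1/(2037 + (-24 - 8*900)) = 1/(2037 + (-24 - 7200)) = 1/(2037 - 7224) = 1/(-5187) = -1/5187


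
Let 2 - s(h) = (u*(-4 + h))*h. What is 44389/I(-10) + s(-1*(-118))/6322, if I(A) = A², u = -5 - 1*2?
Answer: 145021929/316100 ≈ 458.79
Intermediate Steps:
u = -7 (u = -5 - 2 = -7)
s(h) = 2 - h*(28 - 7*h) (s(h) = 2 - (-7*(-4 + h))*h = 2 - (28 - 7*h)*h = 2 - h*(28 - 7*h))
44389/I(-10) + s(-1*(-118))/6322 = 44389/((-10)²) + (2 - (-28)*(-118) + 7*(-1*(-118))²)/6322 = 44389/100 + (2 - 28*118 + 7*118²)*(1/6322) = 44389*(1/100) + (2 - 3304 + 7*13924)*(1/6322) = 44389/100 + (2 - 3304 + 97468)*(1/6322) = 44389/100 + 94166*(1/6322) = 44389/100 + 47083/3161 = 145021929/316100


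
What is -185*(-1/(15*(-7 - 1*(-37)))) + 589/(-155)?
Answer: -61/18 ≈ -3.3889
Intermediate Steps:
-185*(-1/(15*(-7 - 1*(-37)))) + 589/(-155) = -185*(-1/(15*(-7 + 37))) + 589*(-1/155) = -185/(30*(-15)) - 19/5 = -185/(-450) - 19/5 = -185*(-1/450) - 19/5 = 37/90 - 19/5 = -61/18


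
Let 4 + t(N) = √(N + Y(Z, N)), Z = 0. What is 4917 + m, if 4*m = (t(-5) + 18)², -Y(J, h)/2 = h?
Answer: 19869/4 + 7*√5 ≈ 4982.9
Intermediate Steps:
Y(J, h) = -2*h
t(N) = -4 + √(-N) (t(N) = -4 + √(N - 2*N) = -4 + √(-N))
m = (14 + √5)²/4 (m = ((-4 + √(-1*(-5))) + 18)²/4 = ((-4 + √5) + 18)²/4 = (14 + √5)²/4 ≈ 65.902)
4917 + m = 4917 + (14 + √5)²/4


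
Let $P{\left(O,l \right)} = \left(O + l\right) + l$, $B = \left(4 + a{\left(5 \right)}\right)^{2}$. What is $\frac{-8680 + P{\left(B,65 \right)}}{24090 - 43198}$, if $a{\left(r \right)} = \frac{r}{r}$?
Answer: $\frac{8525}{19108} \approx 0.44615$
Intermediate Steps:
$a{\left(r \right)} = 1$
$B = 25$ ($B = \left(4 + 1\right)^{2} = 5^{2} = 25$)
$P{\left(O,l \right)} = O + 2 l$
$\frac{-8680 + P{\left(B,65 \right)}}{24090 - 43198} = \frac{-8680 + \left(25 + 2 \cdot 65\right)}{24090 - 43198} = \frac{-8680 + \left(25 + 130\right)}{-19108} = \left(-8680 + 155\right) \left(- \frac{1}{19108}\right) = \left(-8525\right) \left(- \frac{1}{19108}\right) = \frac{8525}{19108}$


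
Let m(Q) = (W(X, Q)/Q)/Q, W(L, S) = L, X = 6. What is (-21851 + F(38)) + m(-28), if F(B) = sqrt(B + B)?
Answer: -8565589/392 + 2*sqrt(19) ≈ -21842.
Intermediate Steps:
F(B) = sqrt(2)*sqrt(B) (F(B) = sqrt(2*B) = sqrt(2)*sqrt(B))
m(Q) = 6/Q**2 (m(Q) = (6/Q)/Q = 6/Q**2)
(-21851 + F(38)) + m(-28) = (-21851 + sqrt(2)*sqrt(38)) + 6/(-28)**2 = (-21851 + 2*sqrt(19)) + 6*(1/784) = (-21851 + 2*sqrt(19)) + 3/392 = -8565589/392 + 2*sqrt(19)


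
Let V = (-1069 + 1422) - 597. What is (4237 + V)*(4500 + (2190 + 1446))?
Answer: 32487048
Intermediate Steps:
V = -244 (V = 353 - 597 = -244)
(4237 + V)*(4500 + (2190 + 1446)) = (4237 - 244)*(4500 + (2190 + 1446)) = 3993*(4500 + 3636) = 3993*8136 = 32487048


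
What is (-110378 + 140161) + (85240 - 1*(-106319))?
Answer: 221342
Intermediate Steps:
(-110378 + 140161) + (85240 - 1*(-106319)) = 29783 + (85240 + 106319) = 29783 + 191559 = 221342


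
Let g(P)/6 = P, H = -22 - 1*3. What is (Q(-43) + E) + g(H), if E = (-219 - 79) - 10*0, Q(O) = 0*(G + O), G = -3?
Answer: -448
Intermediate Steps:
Q(O) = 0 (Q(O) = 0*(-3 + O) = 0)
H = -25 (H = -22 - 3 = -25)
E = -298 (E = -298 + 0 = -298)
g(P) = 6*P
(Q(-43) + E) + g(H) = (0 - 298) + 6*(-25) = -298 - 150 = -448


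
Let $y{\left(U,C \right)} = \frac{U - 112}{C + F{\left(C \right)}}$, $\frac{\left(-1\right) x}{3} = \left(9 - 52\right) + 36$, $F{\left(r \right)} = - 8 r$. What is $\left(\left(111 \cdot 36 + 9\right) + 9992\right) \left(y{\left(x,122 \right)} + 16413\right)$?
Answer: $\frac{28027578803}{122} \approx 2.2973 \cdot 10^{8}$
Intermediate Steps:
$x = 21$ ($x = - 3 \left(\left(9 - 52\right) + 36\right) = - 3 \left(-43 + 36\right) = \left(-3\right) \left(-7\right) = 21$)
$y{\left(U,C \right)} = - \frac{-112 + U}{7 C}$ ($y{\left(U,C \right)} = \frac{U - 112}{C - 8 C} = \frac{-112 + U}{\left(-7\right) C} = \left(-112 + U\right) \left(- \frac{1}{7 C}\right) = - \frac{-112 + U}{7 C}$)
$\left(\left(111 \cdot 36 + 9\right) + 9992\right) \left(y{\left(x,122 \right)} + 16413\right) = \left(\left(111 \cdot 36 + 9\right) + 9992\right) \left(\frac{112 - 21}{7 \cdot 122} + 16413\right) = \left(\left(3996 + 9\right) + 9992\right) \left(\frac{1}{7} \cdot \frac{1}{122} \left(112 - 21\right) + 16413\right) = \left(4005 + 9992\right) \left(\frac{1}{7} \cdot \frac{1}{122} \cdot 91 + 16413\right) = 13997 \left(\frac{13}{122} + 16413\right) = 13997 \cdot \frac{2002399}{122} = \frac{28027578803}{122}$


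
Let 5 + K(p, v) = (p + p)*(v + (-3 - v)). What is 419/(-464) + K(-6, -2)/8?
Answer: 1379/464 ≈ 2.9720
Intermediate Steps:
K(p, v) = -5 - 6*p (K(p, v) = -5 + (p + p)*(v + (-3 - v)) = -5 + (2*p)*(-3) = -5 - 6*p)
419/(-464) + K(-6, -2)/8 = 419/(-464) + (-5 - 6*(-6))/8 = 419*(-1/464) + (-5 + 36)*(1/8) = -419/464 + 31*(1/8) = -419/464 + 31/8 = 1379/464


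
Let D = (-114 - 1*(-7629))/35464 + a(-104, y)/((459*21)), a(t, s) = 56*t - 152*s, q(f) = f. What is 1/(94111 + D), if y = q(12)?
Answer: 341837496/32170469794469 ≈ 1.0626e-5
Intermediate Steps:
y = 12
a(t, s) = -152*s + 56*t
D = -198791587/341837496 (D = (-114 - 1*(-7629))/35464 + (-152*12 + 56*(-104))/((459*21)) = (-114 + 7629)*(1/35464) + (-1824 - 5824)/9639 = 7515*(1/35464) - 7648*1/9639 = 7515/35464 - 7648/9639 = -198791587/341837496 ≈ -0.58154)
1/(94111 + D) = 1/(94111 - 198791587/341837496) = 1/(32170469794469/341837496) = 341837496/32170469794469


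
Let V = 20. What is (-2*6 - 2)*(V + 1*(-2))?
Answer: -252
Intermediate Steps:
(-2*6 - 2)*(V + 1*(-2)) = (-2*6 - 2)*(20 + 1*(-2)) = (-12 - 2)*(20 - 2) = -14*18 = -252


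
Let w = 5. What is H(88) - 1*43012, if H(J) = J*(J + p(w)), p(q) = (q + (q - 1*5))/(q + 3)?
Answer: -35213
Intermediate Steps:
p(q) = (-5 + 2*q)/(3 + q) (p(q) = (q + (q - 5))/(3 + q) = (q + (-5 + q))/(3 + q) = (-5 + 2*q)/(3 + q))
H(J) = J*(5/8 + J) (H(J) = J*(J + (-5 + 2*5)/(3 + 5)) = J*(J + (-5 + 10)/8) = J*(J + (⅛)*5) = J*(J + 5/8) = J*(5/8 + J))
H(88) - 1*43012 = (⅛)*88*(5 + 8*88) - 1*43012 = (⅛)*88*(5 + 704) - 43012 = (⅛)*88*709 - 43012 = 7799 - 43012 = -35213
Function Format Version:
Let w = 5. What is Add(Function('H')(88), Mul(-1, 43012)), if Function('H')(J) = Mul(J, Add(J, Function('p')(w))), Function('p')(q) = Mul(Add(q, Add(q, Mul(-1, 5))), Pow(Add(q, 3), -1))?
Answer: -35213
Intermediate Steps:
Function('p')(q) = Mul(Pow(Add(3, q), -1), Add(-5, Mul(2, q))) (Function('p')(q) = Mul(Add(q, Add(q, -5)), Pow(Add(3, q), -1)) = Mul(Add(q, Add(-5, q)), Pow(Add(3, q), -1)) = Mul(Add(-5, Mul(2, q)), Pow(Add(3, q), -1)) = Mul(Pow(Add(3, q), -1), Add(-5, Mul(2, q))))
Function('H')(J) = Mul(J, Add(Rational(5, 8), J)) (Function('H')(J) = Mul(J, Add(J, Mul(Pow(Add(3, 5), -1), Add(-5, Mul(2, 5))))) = Mul(J, Add(J, Mul(Pow(8, -1), Add(-5, 10)))) = Mul(J, Add(J, Mul(Rational(1, 8), 5))) = Mul(J, Add(J, Rational(5, 8))) = Mul(J, Add(Rational(5, 8), J)))
Add(Function('H')(88), Mul(-1, 43012)) = Add(Mul(Rational(1, 8), 88, Add(5, Mul(8, 88))), Mul(-1, 43012)) = Add(Mul(Rational(1, 8), 88, Add(5, 704)), -43012) = Add(Mul(Rational(1, 8), 88, 709), -43012) = Add(7799, -43012) = -35213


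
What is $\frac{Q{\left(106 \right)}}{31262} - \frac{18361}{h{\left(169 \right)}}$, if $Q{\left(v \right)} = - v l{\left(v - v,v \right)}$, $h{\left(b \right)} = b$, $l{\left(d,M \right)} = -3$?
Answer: $- \frac{286973920}{2641639} \approx -108.63$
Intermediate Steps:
$Q{\left(v \right)} = 3 v$ ($Q{\left(v \right)} = - v \left(-3\right) = 3 v$)
$\frac{Q{\left(106 \right)}}{31262} - \frac{18361}{h{\left(169 \right)}} = \frac{3 \cdot 106}{31262} - \frac{18361}{169} = 318 \cdot \frac{1}{31262} - \frac{18361}{169} = \frac{159}{15631} - \frac{18361}{169} = - \frac{286973920}{2641639}$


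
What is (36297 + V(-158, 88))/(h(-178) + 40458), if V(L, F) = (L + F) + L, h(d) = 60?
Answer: 12023/13506 ≈ 0.89020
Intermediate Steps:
V(L, F) = F + 2*L (V(L, F) = (F + L) + L = F + 2*L)
(36297 + V(-158, 88))/(h(-178) + 40458) = (36297 + (88 + 2*(-158)))/(60 + 40458) = (36297 + (88 - 316))/40518 = (36297 - 228)*(1/40518) = 36069*(1/40518) = 12023/13506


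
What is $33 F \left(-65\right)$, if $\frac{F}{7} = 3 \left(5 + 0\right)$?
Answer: $-225225$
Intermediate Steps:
$F = 105$ ($F = 7 \cdot 3 \left(5 + 0\right) = 7 \cdot 3 \cdot 5 = 7 \cdot 15 = 105$)
$33 F \left(-65\right) = 33 \cdot 105 \left(-65\right) = 3465 \left(-65\right) = -225225$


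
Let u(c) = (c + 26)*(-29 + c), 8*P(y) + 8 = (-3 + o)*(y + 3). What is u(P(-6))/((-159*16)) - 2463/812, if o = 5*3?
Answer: -1897195/688576 ≈ -2.7552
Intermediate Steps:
o = 15
P(y) = 7/2 + 3*y/2 (P(y) = -1 + ((-3 + 15)*(y + 3))/8 = -1 + (12*(3 + y))/8 = -1 + (36 + 12*y)/8 = -1 + (9/2 + 3*y/2) = 7/2 + 3*y/2)
u(c) = (-29 + c)*(26 + c) (u(c) = (26 + c)*(-29 + c) = (-29 + c)*(26 + c))
u(P(-6))/((-159*16)) - 2463/812 = (-754 + (7/2 + (3/2)*(-6))**2 - 3*(7/2 + (3/2)*(-6)))/((-159*16)) - 2463/812 = (-754 + (7/2 - 9)**2 - 3*(7/2 - 9))/(-2544) - 2463*1/812 = (-754 + (-11/2)**2 - 3*(-11/2))*(-1/2544) - 2463/812 = (-754 + 121/4 + 33/2)*(-1/2544) - 2463/812 = -2829/4*(-1/2544) - 2463/812 = 943/3392 - 2463/812 = -1897195/688576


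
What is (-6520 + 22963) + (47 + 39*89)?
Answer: 19961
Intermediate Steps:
(-6520 + 22963) + (47 + 39*89) = 16443 + (47 + 3471) = 16443 + 3518 = 19961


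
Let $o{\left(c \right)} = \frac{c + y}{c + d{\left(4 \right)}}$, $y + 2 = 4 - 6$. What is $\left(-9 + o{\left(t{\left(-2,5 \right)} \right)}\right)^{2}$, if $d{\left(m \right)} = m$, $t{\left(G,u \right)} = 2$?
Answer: $\frac{784}{9} \approx 87.111$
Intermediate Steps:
$y = -4$ ($y = -2 + \left(4 - 6\right) = -2 - 2 = -4$)
$o{\left(c \right)} = \frac{-4 + c}{4 + c}$ ($o{\left(c \right)} = \frac{c - 4}{c + 4} = \frac{-4 + c}{4 + c}$)
$\left(-9 + o{\left(t{\left(-2,5 \right)} \right)}\right)^{2} = \left(-9 + \frac{-4 + 2}{4 + 2}\right)^{2} = \left(-9 + \frac{1}{6} \left(-2\right)\right)^{2} = \left(-9 - \frac{1}{3}\right)^{2} = \left(- \frac{28}{3}\right)^{2} = \frac{784}{9}$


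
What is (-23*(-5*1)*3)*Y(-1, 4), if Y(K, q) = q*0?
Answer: 0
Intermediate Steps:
Y(K, q) = 0
(-23*(-5*1)*3)*Y(-1, 4) = -23*(-5*1)*3*0 = -(-115)*3*0 = -23*(-15)*0 = 345*0 = 0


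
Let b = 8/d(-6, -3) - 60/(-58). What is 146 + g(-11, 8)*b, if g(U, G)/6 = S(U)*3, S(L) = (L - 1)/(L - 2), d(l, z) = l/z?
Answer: 86578/377 ≈ 229.65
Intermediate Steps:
S(L) = (-1 + L)/(-2 + L)
b = 146/29 (b = 8/((-6/(-3))) - 60/(-58) = 8/((-6*(-1/3))) - 60*(-1/58) = 8/2 + 30/29 = 8*(1/2) + 30/29 = 4 + 30/29 = 146/29 ≈ 5.0345)
g(U, G) = 18*(-1 + U)/(-2 + U) (g(U, G) = 6*(((-1 + U)/(-2 + U))*3) = 6*(3*(-1 + U)/(-2 + U)) = 18*(-1 + U)/(-2 + U))
146 + g(-11, 8)*b = 146 + (18*(-1 - 11)/(-2 - 11))*(146/29) = 146 + (18*(-12)/(-13))*(146/29) = 146 + (18*(-1/13)*(-12))*(146/29) = 146 + (216/13)*(146/29) = 146 + 31536/377 = 86578/377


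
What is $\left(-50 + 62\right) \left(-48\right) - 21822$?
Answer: $-22398$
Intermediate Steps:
$\left(-50 + 62\right) \left(-48\right) - 21822 = 12 \left(-48\right) - 21822 = -576 - 21822 = -22398$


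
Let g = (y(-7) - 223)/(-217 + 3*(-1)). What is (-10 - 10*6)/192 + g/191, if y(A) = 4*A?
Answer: -361651/1008480 ≈ -0.35861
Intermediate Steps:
g = 251/220 (g = (4*(-7) - 223)/(-217 + 3*(-1)) = (-28 - 223)/(-217 - 3) = -251/(-220) = -251*(-1/220) = 251/220 ≈ 1.1409)
(-10 - 10*6)/192 + g/191 = (-10 - 10*6)/192 + (251/220)/191 = (-10 - 60)*(1/192) + (251/220)*(1/191) = -70*1/192 + 251/42020 = -35/96 + 251/42020 = -361651/1008480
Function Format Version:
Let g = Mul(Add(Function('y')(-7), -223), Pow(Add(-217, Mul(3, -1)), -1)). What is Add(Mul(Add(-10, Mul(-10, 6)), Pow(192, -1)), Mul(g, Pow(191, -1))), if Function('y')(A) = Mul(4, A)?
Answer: Rational(-361651, 1008480) ≈ -0.35861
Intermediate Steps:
g = Rational(251, 220) (g = Mul(Add(Mul(4, -7), -223), Pow(Add(-217, Mul(3, -1)), -1)) = Mul(Add(-28, -223), Pow(Add(-217, -3), -1)) = Mul(-251, Pow(-220, -1)) = Mul(-251, Rational(-1, 220)) = Rational(251, 220) ≈ 1.1409)
Add(Mul(Add(-10, Mul(-10, 6)), Pow(192, -1)), Mul(g, Pow(191, -1))) = Add(Mul(Add(-10, Mul(-10, 6)), Pow(192, -1)), Mul(Rational(251, 220), Pow(191, -1))) = Add(Mul(Add(-10, -60), Rational(1, 192)), Mul(Rational(251, 220), Rational(1, 191))) = Add(Mul(-70, Rational(1, 192)), Rational(251, 42020)) = Add(Rational(-35, 96), Rational(251, 42020)) = Rational(-361651, 1008480)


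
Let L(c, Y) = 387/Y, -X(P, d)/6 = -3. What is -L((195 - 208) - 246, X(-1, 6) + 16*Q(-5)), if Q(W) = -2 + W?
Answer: 387/94 ≈ 4.1170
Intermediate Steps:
X(P, d) = 18 (X(P, d) = -6*(-3) = 18)
-L((195 - 208) - 246, X(-1, 6) + 16*Q(-5)) = -387/(18 + 16*(-2 - 5)) = -387/(18 + 16*(-7)) = -387/(18 - 112) = -387/(-94) = -387*(-1)/94 = -1*(-387/94) = 387/94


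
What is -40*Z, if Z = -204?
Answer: 8160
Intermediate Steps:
-40*Z = -40*(-204) = 8160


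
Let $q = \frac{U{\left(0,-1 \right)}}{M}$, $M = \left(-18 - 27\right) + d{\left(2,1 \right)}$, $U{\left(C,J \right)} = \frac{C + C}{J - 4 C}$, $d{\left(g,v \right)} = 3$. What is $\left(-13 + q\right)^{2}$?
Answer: $169$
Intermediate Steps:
$U{\left(C,J \right)} = \frac{2 C}{J - 4 C}$
$M = -42$ ($M = \left(-18 - 27\right) + 3 = -45 + 3 = -42$)
$q = 0$ ($q = \frac{\left(-2\right) 0 \frac{1}{\left(-1\right) \left(-1\right) + 4 \cdot 0}}{-42} = \left(-2\right) 0 \frac{1}{1 + 0} \left(- \frac{1}{42}\right) = \left(-2\right) 0 \cdot 1^{-1} \left(- \frac{1}{42}\right) = \left(-2\right) 0 \cdot 1 \left(- \frac{1}{42}\right) = 0 \left(- \frac{1}{42}\right) = 0$)
$\left(-13 + q\right)^{2} = \left(-13 + 0\right)^{2} = \left(-13\right)^{2} = 169$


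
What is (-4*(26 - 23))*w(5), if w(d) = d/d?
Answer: -12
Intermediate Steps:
w(d) = 1
(-4*(26 - 23))*w(5) = -4*(26 - 23)*1 = -4*3*1 = -12*1 = -12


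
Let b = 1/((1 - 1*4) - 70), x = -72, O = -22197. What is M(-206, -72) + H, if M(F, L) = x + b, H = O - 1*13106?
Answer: -2582376/73 ≈ -35375.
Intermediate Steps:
H = -35303 (H = -22197 - 1*13106 = -22197 - 13106 = -35303)
b = -1/73 (b = 1/((1 - 4) - 70) = 1/(-3 - 70) = 1/(-73) = -1/73 ≈ -0.013699)
M(F, L) = -5257/73 (M(F, L) = -72 - 1/73 = -5257/73)
M(-206, -72) + H = -5257/73 - 35303 = -2582376/73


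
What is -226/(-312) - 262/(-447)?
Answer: 30461/23244 ≈ 1.3105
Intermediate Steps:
-226/(-312) - 262/(-447) = -226*(-1/312) - 262*(-1/447) = 113/156 + 262/447 = 30461/23244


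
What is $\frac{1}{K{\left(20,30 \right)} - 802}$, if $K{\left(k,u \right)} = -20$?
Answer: $- \frac{1}{822} \approx -0.0012165$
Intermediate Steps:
$\frac{1}{K{\left(20,30 \right)} - 802} = \frac{1}{-20 - 802} = \frac{1}{-822} = - \frac{1}{822}$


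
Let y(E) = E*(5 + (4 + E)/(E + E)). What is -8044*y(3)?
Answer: -148814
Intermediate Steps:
y(E) = E*(5 + (4 + E)/(2*E)) (y(E) = E*(5 + (4 + E)/((2*E))) = E*(5 + (4 + E)*(1/(2*E))) = E*(5 + (4 + E)/(2*E)))
-8044*y(3) = -8044*(2 + (11/2)*3) = -8044*(2 + 33/2) = -8044*37/2 = -4022*37 = -148814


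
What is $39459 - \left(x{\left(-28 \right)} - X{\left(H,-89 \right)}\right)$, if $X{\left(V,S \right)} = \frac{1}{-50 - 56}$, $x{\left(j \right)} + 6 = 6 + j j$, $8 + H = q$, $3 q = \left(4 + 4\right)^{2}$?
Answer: $\frac{4099549}{106} \approx 38675.0$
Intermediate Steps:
$q = \frac{64}{3}$ ($q = \frac{\left(4 + 4\right)^{2}}{3} = \frac{8^{2}}{3} = \frac{1}{3} \cdot 64 = \frac{64}{3} \approx 21.333$)
$H = \frac{40}{3}$ ($H = -8 + \frac{64}{3} = \frac{40}{3} \approx 13.333$)
$x{\left(j \right)} = j^{2}$ ($x{\left(j \right)} = -6 + \left(6 + j j\right) = -6 + \left(6 + j^{2}\right) = j^{2}$)
$X{\left(V,S \right)} = - \frac{1}{106}$ ($X{\left(V,S \right)} = \frac{1}{-106} = - \frac{1}{106}$)
$39459 - \left(x{\left(-28 \right)} - X{\left(H,-89 \right)}\right) = 39459 - \left(\left(-28\right)^{2} - - \frac{1}{106}\right) = 39459 - \left(784 + \frac{1}{106}\right) = 39459 - \frac{83105}{106} = \frac{4099549}{106}$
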